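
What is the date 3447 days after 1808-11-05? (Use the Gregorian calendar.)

+365 (one year) → Nov 5, 1809 (3082 left).
+365 (one year) → Nov 5, 1810 (2717 left).
+365 (one year) → Nov 5, 1811 (2352 left).
+366 (one year; includes Feb 29, 1812) → Nov 5, 1812 (1986 left).
+365 (one year) → Nov 5, 1813 (1621 left).
+365 (one year) → Nov 5, 1814 (1256 left).
+365 (one year) → Nov 5, 1815 (891 left).
+366 (one year; includes Feb 29, 1816) → Nov 5, 1816 (525 left).
+365 (one year) → Nov 5, 1817 (160 left).
Nov has 30 days: +26 → Dec 1, 1817 (134 left).
Dec has 31 days: +31 → Jan 1, 1818 (103 left).
Jan has 31 days: +31 → Feb 1, 1818 (72 left).
Feb has 28 days: +28 → Mar 1, 1818 (44 left).
Mar has 31 days: +31 → Apr 1, 1818 (13 left).
+13 → Apr 14, 1818.

April 14, 1818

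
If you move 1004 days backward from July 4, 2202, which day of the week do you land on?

Thursday

First find the weekday of Jul 4, 2202. Doomsday rule: the anchor day for the 2200s is Friday. For year 02: 2÷12 = 0 r 2, and 2÷4 = 0, so 0+2+0 = 2.
Friday + 2 ≡ Sunday — that's 2202's doomsday.
In July the doomsday date is Jul 11.
Jul 4 is 7 days before Jul 11; 7 mod 7 = 0, so Sunday − 0 = Sunday.
1004 mod 7 = 3, so 1004 days before a Sunday is Sunday − 3 = Thursday.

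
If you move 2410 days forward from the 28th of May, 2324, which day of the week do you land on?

Friday

First find the weekday of May 28, 2324. Doomsday rule: the anchor day for the 2300s is Wednesday. For year 24: 24÷12 = 2 r 0, and 0÷4 = 0, so 2+0+0 = 2.
Wednesday + 2 ≡ Friday — that's 2324's doomsday.
In May the doomsday date is May 9.
May 28 is 19 days after May 9; 19 mod 7 = 5, so Friday + 5 = Wednesday.
2410 mod 7 = 2, so 2410 days after a Wednesday is Wednesday + 2 = Friday.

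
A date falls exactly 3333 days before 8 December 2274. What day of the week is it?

Monday

Dec 8, 2274 is a Tuesday.
3333 mod 7 = 1, so 3333 days before a Tuesday is Tuesday − 1 = Monday.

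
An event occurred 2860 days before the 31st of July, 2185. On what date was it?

October 1, 2177

−365 (one year) → Jul 31, 2184 (2495 left).
−366 (one year; includes Feb 29, 2184) → Jul 31, 2183 (2129 left).
−365 (one year) → Jul 31, 2182 (1764 left).
−365 (one year) → Jul 31, 2181 (1399 left).
−365 (one year) → Jul 31, 2180 (1034 left).
−366 (one year; includes Feb 29, 2180) → Jul 31, 2179 (668 left).
−365 (one year) → Jul 31, 2178 (303 left).
−31 → Jun 30, 2178 (end of Jun, 30 days; 272 left).
−30 → May 31, 2178 (end of May, 31 days; 242 left).
−31 → Apr 30, 2178 (end of Apr, 30 days; 211 left).
−30 → Mar 31, 2178 (end of Mar, 31 days; 181 left).
−31 → Feb 28, 2178 (end of Feb, 28 days; 150 left).
−28 → Jan 31, 2178 (end of Jan, 31 days; 122 left).
−31 → Dec 31, 2177 (end of Dec, 31 days; 91 left).
−31 → Nov 30, 2177 (end of Nov, 30 days; 60 left).
−30 → Oct 31, 2177 (end of Oct, 31 days; 30 left).
−30 → Oct 1, 2177.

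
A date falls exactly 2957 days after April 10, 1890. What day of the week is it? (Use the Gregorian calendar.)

Sunday

Apr 10, 1890 is a Thursday.
2957 mod 7 = 3, so 2957 days after a Thursday is Thursday + 3 = Sunday.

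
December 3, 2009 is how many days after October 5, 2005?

1520

Oct 5, 2005 → Oct 5, 2006: 365 days.
Oct 5, 2006 → Oct 5, 2007: 365 days.
Oct 5, 2007 → Oct 5, 2008: 366 days (Feb 29, 2008 is in that span).
Oct 5, 2008 → Oct 5, 2009: 365 days.
Oct 5, 2009 → Nov 5, 2009: 31 days (October has 31).
Nov 5, 2009 → Dec 3, 2009: 28 days.
Total: 1520 days.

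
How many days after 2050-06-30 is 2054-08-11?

Jun 30, 2050 → Jun 30, 2051: 365 days.
Jun 30, 2051 → Jun 30, 2052: 366 days (Feb 29, 2052 is in that span).
Jun 30, 2052 → Jun 30, 2053: 365 days.
Jun 30, 2053 → Jun 30, 2054: 365 days.
Jun 30, 2054 → Jul 30, 2054: 30 days (June has 30).
Jul 30, 2054 → Aug 11, 2054: 12 days.
Total: 1503 days.

1503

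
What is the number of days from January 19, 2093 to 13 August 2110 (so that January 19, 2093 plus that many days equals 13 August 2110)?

Jan 19, 2093 → Jan 19, 2094: 365 days.
Jan 19, 2094 → Jan 19, 2095: 365 days.
Jan 19, 2095 → Jan 19, 2096: 365 days.
Jan 19, 2096 → Jan 19, 2097: 366 days (Feb 29, 2096 is in that span).
Jan 19, 2097 → Jan 19, 2098: 365 days.
Jan 19, 2098 → Jan 19, 2099: 365 days.
Jan 19, 2099 → Jan 19, 2100: 365 days.
Jan 19, 2100 → Jan 19, 2101: 365 days.
Jan 19, 2101 → Jan 19, 2102: 365 days.
Jan 19, 2102 → Jan 19, 2103: 365 days.
Jan 19, 2103 → Jan 19, 2104: 365 days.
Jan 19, 2104 → Jan 19, 2105: 366 days (Feb 29, 2104 is in that span).
Jan 19, 2105 → Jan 19, 2106: 365 days.
Jan 19, 2106 → Jan 19, 2107: 365 days.
Jan 19, 2107 → Jan 19, 2108: 365 days.
Jan 19, 2108 → Jan 19, 2109: 366 days (Feb 29, 2108 is in that span).
Jan 19, 2109 → Jan 19, 2110: 365 days.
Jan 19, 2110 → Feb 19, 2110: 31 days (January has 31).
Feb 19, 2110 → Mar 19, 2110: 28 days (February has 28).
Mar 19, 2110 → Apr 19, 2110: 31 days (March has 31).
Apr 19, 2110 → May 19, 2110: 30 days (April has 30).
May 19, 2110 → Jun 19, 2110: 31 days (May has 31).
Jun 19, 2110 → Jul 19, 2110: 30 days (June has 30).
Jul 19, 2110 → Aug 13, 2110: 25 days.
Total: 6414 days.

6414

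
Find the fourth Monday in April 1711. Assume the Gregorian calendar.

April 27, 1711

April 1, 1711 is a Wednesday.
The first Monday is therefore April 6 (5 days later).
The fourth Monday is 6 + 3×7 = April 27.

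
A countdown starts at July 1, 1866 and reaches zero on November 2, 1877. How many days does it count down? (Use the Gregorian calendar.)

Jul 1, 1866 → Jul 1, 1867: 365 days.
Jul 1, 1867 → Jul 1, 1868: 366 days (Feb 29, 1868 is in that span).
Jul 1, 1868 → Jul 1, 1869: 365 days.
Jul 1, 1869 → Jul 1, 1870: 365 days.
Jul 1, 1870 → Jul 1, 1871: 365 days.
Jul 1, 1871 → Jul 1, 1872: 366 days (Feb 29, 1872 is in that span).
Jul 1, 1872 → Jul 1, 1873: 365 days.
Jul 1, 1873 → Jul 1, 1874: 365 days.
Jul 1, 1874 → Jul 1, 1875: 365 days.
Jul 1, 1875 → Jul 1, 1876: 366 days (Feb 29, 1876 is in that span).
Jul 1, 1876 → Jul 1, 1877: 365 days.
Jul 1, 1877 → Aug 1, 1877: 31 days (July has 31).
Aug 1, 1877 → Sep 1, 1877: 31 days (August has 31).
Sep 1, 1877 → Oct 1, 1877: 30 days (September has 30).
Oct 1, 1877 → Nov 1, 1877: 31 days (October has 31).
Nov 1, 1877 → Nov 2, 1877: 1 days.
Total: 4142 days.

4142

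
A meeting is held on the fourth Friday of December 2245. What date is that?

December 1, 2245 is a Monday.
The first Friday is therefore December 5 (4 days later).
The fourth Friday is 5 + 3×7 = December 26.

December 26, 2245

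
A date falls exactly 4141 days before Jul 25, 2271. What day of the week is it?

First find the weekday of Jul 25, 2271. Doomsday rule: the anchor day for the 2200s is Friday. For year 71: 71÷12 = 5 r 11, and 11÷4 = 2, so 5+11+2 = 18.
Friday + 18 ≡ Tuesday — that's 2271's doomsday.
In July the doomsday date is Jul 11.
Jul 25 is 14 days after Jul 11; 14 mod 7 = 0, so Tuesday + 0 = Tuesday.
4141 mod 7 = 4, so 4141 days before a Tuesday is Tuesday − 4 = Friday.

Friday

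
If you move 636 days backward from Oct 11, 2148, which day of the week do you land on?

Oct 11, 2148 is a Friday.
636 mod 7 = 6, so 636 days before a Friday is Friday − 6 = Saturday.

Saturday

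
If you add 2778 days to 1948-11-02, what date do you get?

June 11, 1956

+365 (one year) → Nov 2, 1949 (2413 left).
+365 (one year) → Nov 2, 1950 (2048 left).
+365 (one year) → Nov 2, 1951 (1683 left).
+366 (one year; includes Feb 29, 1952) → Nov 2, 1952 (1317 left).
+365 (one year) → Nov 2, 1953 (952 left).
+365 (one year) → Nov 2, 1954 (587 left).
+365 (one year) → Nov 2, 1955 (222 left).
Nov has 30 days: +29 → Dec 1, 1955 (193 left).
Dec has 31 days: +31 → Jan 1, 1956 (162 left).
Jan has 31 days: +31 → Feb 1, 1956 (131 left).
Feb has 29 days: +29 → Mar 1, 1956 (102 left).
Mar has 31 days: +31 → Apr 1, 1956 (71 left).
Apr has 30 days: +30 → May 1, 1956 (41 left).
May has 31 days: +31 → Jun 1, 1956 (10 left).
+10 → Jun 11, 1956.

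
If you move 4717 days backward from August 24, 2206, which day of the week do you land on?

Monday

Aug 24, 2206 is a Sunday.
4717 mod 7 = 6, so 4717 days before a Sunday is Sunday − 6 = Monday.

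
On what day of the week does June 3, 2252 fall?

Thursday

Doomsday rule: the anchor day for the 2200s is Friday. For year 52: 52÷12 = 4 r 4, and 4÷4 = 1, so 4+4+1 = 9.
Friday + 9 ≡ Sunday — that's 2252's doomsday.
In June the doomsday date is Jun 6.
Jun 3 is 3 days before Jun 6; 3 mod 7 = 3, so Sunday − 3 = Thursday.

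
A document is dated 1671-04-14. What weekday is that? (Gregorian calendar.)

Doomsday rule: the anchor day for the 1600s is Tuesday. For year 71: 71÷12 = 5 r 11, and 11÷4 = 2, so 5+11+2 = 18.
Tuesday + 18 ≡ Saturday — that's 1671's doomsday.
In April the doomsday date is Apr 4.
Apr 14 is 10 days after Apr 4; 10 mod 7 = 3, so Saturday + 3 = Tuesday.

Tuesday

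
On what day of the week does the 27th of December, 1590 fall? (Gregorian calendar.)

Thursday

Doomsday rule: the anchor day for the 1500s is Wednesday. For year 90: 90÷12 = 7 r 6, and 6÷4 = 1, so 7+6+1 = 14.
Wednesday + 14 ≡ Wednesday — that's 1590's doomsday.
In December the doomsday date is Dec 12.
Dec 27 is 15 days after Dec 12; 15 mod 7 = 1, so Wednesday + 1 = Thursday.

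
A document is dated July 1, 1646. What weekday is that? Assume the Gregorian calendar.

Sunday

Doomsday rule: the anchor day for the 1600s is Tuesday. For year 46: 46÷12 = 3 r 10, and 10÷4 = 2, so 3+10+2 = 15.
Tuesday + 15 ≡ Wednesday — that's 1646's doomsday.
In July the doomsday date is Jul 11.
Jul 1 is 10 days before Jul 11; 10 mod 7 = 3, so Wednesday − 3 = Sunday.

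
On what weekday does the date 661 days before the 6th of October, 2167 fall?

Saturday

Oct 6, 2167 is a Tuesday.
661 mod 7 = 3, so 661 days before a Tuesday is Tuesday − 3 = Saturday.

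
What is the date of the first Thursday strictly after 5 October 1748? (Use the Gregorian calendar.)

October 10, 1748

Oct 5, 1748 is a Saturday.
From Saturday to the next Thursday is 5 days.
Oct 5, 1748 + 5 = Oct 10, 1748.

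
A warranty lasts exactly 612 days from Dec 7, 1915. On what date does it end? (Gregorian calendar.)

+366 (one year; includes Feb 29, 1916) → Dec 7, 1916 (246 left).
Dec has 31 days: +25 → Jan 1, 1917 (221 left).
Jan has 31 days: +31 → Feb 1, 1917 (190 left).
Feb has 28 days: +28 → Mar 1, 1917 (162 left).
Mar has 31 days: +31 → Apr 1, 1917 (131 left).
Apr has 30 days: +30 → May 1, 1917 (101 left).
May has 31 days: +31 → Jun 1, 1917 (70 left).
Jun has 30 days: +30 → Jul 1, 1917 (40 left).
Jul has 31 days: +31 → Aug 1, 1917 (9 left).
+9 → Aug 10, 1917.

August 10, 1917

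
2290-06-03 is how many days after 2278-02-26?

4480

Feb 26, 2278 → Feb 26, 2279: 365 days.
Feb 26, 2279 → Feb 26, 2280: 365 days.
Feb 26, 2280 → Feb 26, 2281: 366 days (Feb 29, 2280 is in that span).
Feb 26, 2281 → Feb 26, 2282: 365 days.
Feb 26, 2282 → Feb 26, 2283: 365 days.
Feb 26, 2283 → Feb 26, 2284: 365 days.
Feb 26, 2284 → Feb 26, 2285: 366 days (Feb 29, 2284 is in that span).
Feb 26, 2285 → Feb 26, 2286: 365 days.
Feb 26, 2286 → Feb 26, 2287: 365 days.
Feb 26, 2287 → Feb 26, 2288: 365 days.
Feb 26, 2288 → Feb 26, 2289: 366 days (Feb 29, 2288 is in that span).
Feb 26, 2289 → Feb 26, 2290: 365 days.
Feb 26, 2290 → Mar 26, 2290: 28 days (February has 28).
Mar 26, 2290 → Apr 26, 2290: 31 days (March has 31).
Apr 26, 2290 → May 26, 2290: 30 days (April has 30).
May 26, 2290 → Jun 3, 2290: 8 days.
Total: 4480 days.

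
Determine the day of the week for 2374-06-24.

Doomsday rule: the anchor day for the 2300s is Wednesday. For year 74: 74÷12 = 6 r 2, and 2÷4 = 0, so 6+2+0 = 8.
Wednesday + 8 ≡ Thursday — that's 2374's doomsday.
In June the doomsday date is Jun 6.
Jun 24 is 18 days after Jun 6; 18 mod 7 = 4, so Thursday + 4 = Monday.

Monday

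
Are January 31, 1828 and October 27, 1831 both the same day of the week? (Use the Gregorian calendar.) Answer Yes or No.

Yes

From Jan 31, 1828 to Oct 27, 1831 is 1365 days.
1365 mod 7 = 0, so they are the same weekday.
(Jan 31, 1828 is a Thursday; Oct 27, 1831 is a Thursday.)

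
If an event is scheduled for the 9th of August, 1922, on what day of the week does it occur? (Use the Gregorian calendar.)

Doomsday rule: the anchor day for the 1900s is Wednesday. For year 22: 22÷12 = 1 r 10, and 10÷4 = 2, so 1+10+2 = 13.
Wednesday + 13 ≡ Tuesday — that's 1922's doomsday.
In August the doomsday date is Aug 8.
Aug 9 is 1 day after Aug 8; 1 mod 7 = 1, so Tuesday + 1 = Wednesday.

Wednesday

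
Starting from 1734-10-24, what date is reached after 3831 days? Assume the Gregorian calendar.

+365 (one year) → Oct 24, 1735 (3466 left).
+366 (one year; includes Feb 29, 1736) → Oct 24, 1736 (3100 left).
+365 (one year) → Oct 24, 1737 (2735 left).
+365 (one year) → Oct 24, 1738 (2370 left).
+365 (one year) → Oct 24, 1739 (2005 left).
+366 (one year; includes Feb 29, 1740) → Oct 24, 1740 (1639 left).
+365 (one year) → Oct 24, 1741 (1274 left).
+365 (one year) → Oct 24, 1742 (909 left).
+365 (one year) → Oct 24, 1743 (544 left).
+366 (one year; includes Feb 29, 1744) → Oct 24, 1744 (178 left).
Oct has 31 days: +8 → Nov 1, 1744 (170 left).
Nov has 30 days: +30 → Dec 1, 1744 (140 left).
Dec has 31 days: +31 → Jan 1, 1745 (109 left).
Jan has 31 days: +31 → Feb 1, 1745 (78 left).
Feb has 28 days: +28 → Mar 1, 1745 (50 left).
Mar has 31 days: +31 → Apr 1, 1745 (19 left).
+19 → Apr 20, 1745.

April 20, 1745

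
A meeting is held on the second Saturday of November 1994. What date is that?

November 1, 1994 is a Tuesday.
The first Saturday is therefore November 5 (4 days later).
The second Saturday is 5 + 1×7 = November 12.

November 12, 1994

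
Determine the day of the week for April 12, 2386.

Doomsday rule: the anchor day for the 2300s is Wednesday. For year 86: 86÷12 = 7 r 2, and 2÷4 = 0, so 7+2+0 = 9.
Wednesday + 9 ≡ Friday — that's 2386's doomsday.
In April the doomsday date is Apr 4.
Apr 12 is 8 days after Apr 4; 8 mod 7 = 1, so Friday + 1 = Saturday.

Saturday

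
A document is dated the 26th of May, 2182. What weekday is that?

Doomsday rule: the anchor day for the 2100s is Sunday. For year 82: 82÷12 = 6 r 10, and 10÷4 = 2, so 6+10+2 = 18.
Sunday + 18 ≡ Thursday — that's 2182's doomsday.
In May the doomsday date is May 9.
May 26 is 17 days after May 9; 17 mod 7 = 3, so Thursday + 3 = Sunday.

Sunday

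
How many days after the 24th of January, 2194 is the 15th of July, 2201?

Jan 24, 2194 → Jan 24, 2195: 365 days.
Jan 24, 2195 → Jan 24, 2196: 365 days.
Jan 24, 2196 → Jan 24, 2197: 366 days (Feb 29, 2196 is in that span).
Jan 24, 2197 → Jan 24, 2198: 365 days.
Jan 24, 2198 → Jan 24, 2199: 365 days.
Jan 24, 2199 → Jan 24, 2200: 365 days.
Jan 24, 2200 → Jan 24, 2201: 365 days.
Jan 24, 2201 → Feb 24, 2201: 31 days (January has 31).
Feb 24, 2201 → Mar 24, 2201: 28 days (February has 28).
Mar 24, 2201 → Apr 24, 2201: 31 days (March has 31).
Apr 24, 2201 → May 24, 2201: 30 days (April has 30).
May 24, 2201 → Jun 24, 2201: 31 days (May has 31).
Jun 24, 2201 → Jul 15, 2201: 21 days.
Total: 2728 days.

2728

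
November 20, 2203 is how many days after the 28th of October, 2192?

Oct 28, 2192 → Oct 28, 2193: 365 days.
Oct 28, 2193 → Oct 28, 2194: 365 days.
Oct 28, 2194 → Oct 28, 2195: 365 days.
Oct 28, 2195 → Oct 28, 2196: 366 days (Feb 29, 2196 is in that span).
Oct 28, 2196 → Oct 28, 2197: 365 days.
Oct 28, 2197 → Oct 28, 2198: 365 days.
Oct 28, 2198 → Oct 28, 2199: 365 days.
Oct 28, 2199 → Oct 28, 2200: 365 days.
Oct 28, 2200 → Oct 28, 2201: 365 days.
Oct 28, 2201 → Oct 28, 2202: 365 days.
Oct 28, 2202 → Nov 28, 2202: 31 days (October has 31).
Nov 28, 2202 → Dec 28, 2202: 30 days (November has 30).
Dec 28, 2202 → Jan 28, 2203: 31 days (December has 31).
Jan 28, 2203 → Feb 28, 2203: 31 days (January has 31).
Feb 28, 2203 → Mar 28, 2203: 28 days (February has 28).
Mar 28, 2203 → Apr 28, 2203: 31 days (March has 31).
Apr 28, 2203 → May 28, 2203: 30 days (April has 30).
May 28, 2203 → Jun 28, 2203: 31 days (May has 31).
Jun 28, 2203 → Jul 28, 2203: 30 days (June has 30).
Jul 28, 2203 → Aug 28, 2203: 31 days (July has 31).
Aug 28, 2203 → Sep 28, 2203: 31 days (August has 31).
Sep 28, 2203 → Oct 28, 2203: 30 days (September has 30).
Oct 28, 2203 → Nov 20, 2203: 23 days.
Total: 4039 days.

4039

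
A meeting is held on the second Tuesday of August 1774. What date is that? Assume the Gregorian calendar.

August 9, 1774

August 1, 1774 is a Monday.
The first Tuesday is therefore August 2 (1 days later).
The second Tuesday is 2 + 1×7 = August 9.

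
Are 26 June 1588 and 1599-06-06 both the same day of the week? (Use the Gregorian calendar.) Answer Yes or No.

From Jun 26, 1588 to Jun 6, 1599 is 3997 days.
3997 mod 7 = 0, so they are the same weekday.
(Jun 26, 1588 is a Sunday; Jun 6, 1599 is a Sunday.)

Yes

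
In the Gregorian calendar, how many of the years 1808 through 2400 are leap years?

Multiples of 4 in [1808,2400]: 149.
Of those, multiples of 100: 6 (not leap unless ÷400).
Multiples of 400: 2.
Leap years = 149 − 6 + 2 = 145.

145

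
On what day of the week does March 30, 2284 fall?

Doomsday rule: the anchor day for the 2200s is Friday. For year 84: 84÷12 = 7 r 0, and 0÷4 = 0, so 7+0+0 = 7.
Friday + 7 ≡ Friday — that's 2284's doomsday.
In March the doomsday date is Mar 14.
Mar 30 is 16 days after Mar 14; 16 mod 7 = 2, so Friday + 2 = Sunday.

Sunday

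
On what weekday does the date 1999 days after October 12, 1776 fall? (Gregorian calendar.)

Oct 12, 1776 is a Saturday.
1999 mod 7 = 4, so 1999 days after a Saturday is Saturday + 4 = Wednesday.

Wednesday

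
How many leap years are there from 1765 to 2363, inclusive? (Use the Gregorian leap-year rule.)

144

Multiples of 4 in [1765,2363]: 149.
Of those, multiples of 100: 6 (not leap unless ÷400).
Multiples of 400: 1.
Leap years = 149 − 6 + 1 = 144.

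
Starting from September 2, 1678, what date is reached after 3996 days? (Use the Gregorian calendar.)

+365 (one year) → Sep 2, 1679 (3631 left).
+366 (one year; includes Feb 29, 1680) → Sep 2, 1680 (3265 left).
+365 (one year) → Sep 2, 1681 (2900 left).
+365 (one year) → Sep 2, 1682 (2535 left).
+365 (one year) → Sep 2, 1683 (2170 left).
+366 (one year; includes Feb 29, 1684) → Sep 2, 1684 (1804 left).
+365 (one year) → Sep 2, 1685 (1439 left).
+365 (one year) → Sep 2, 1686 (1074 left).
+365 (one year) → Sep 2, 1687 (709 left).
+366 (one year; includes Feb 29, 1688) → Sep 2, 1688 (343 left).
Sep has 30 days: +29 → Oct 1, 1688 (314 left).
Oct has 31 days: +31 → Nov 1, 1688 (283 left).
Nov has 30 days: +30 → Dec 1, 1688 (253 left).
Dec has 31 days: +31 → Jan 1, 1689 (222 left).
Jan has 31 days: +31 → Feb 1, 1689 (191 left).
Feb has 28 days: +28 → Mar 1, 1689 (163 left).
Mar has 31 days: +31 → Apr 1, 1689 (132 left).
Apr has 30 days: +30 → May 1, 1689 (102 left).
May has 31 days: +31 → Jun 1, 1689 (71 left).
Jun has 30 days: +30 → Jul 1, 1689 (41 left).
Jul has 31 days: +31 → Aug 1, 1689 (10 left).
+10 → Aug 11, 1689.

August 11, 1689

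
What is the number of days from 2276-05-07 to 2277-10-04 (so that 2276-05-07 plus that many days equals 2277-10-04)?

515

May 7, 2276 → May 7, 2277: 365 days.
May 7, 2277 → Jun 7, 2277: 31 days (May has 31).
Jun 7, 2277 → Jul 7, 2277: 30 days (June has 30).
Jul 7, 2277 → Aug 7, 2277: 31 days (July has 31).
Aug 7, 2277 → Sep 7, 2277: 31 days (August has 31).
Sep 7, 2277 → Oct 4, 2277: 27 days.
Total: 515 days.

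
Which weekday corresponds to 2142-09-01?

Saturday

Doomsday rule: the anchor day for the 2100s is Sunday. For year 42: 42÷12 = 3 r 6, and 6÷4 = 1, so 3+6+1 = 10.
Sunday + 10 ≡ Wednesday — that's 2142's doomsday.
In September the doomsday date is Sep 5.
Sep 1 is 4 days before Sep 5; 4 mod 7 = 4, so Wednesday − 4 = Saturday.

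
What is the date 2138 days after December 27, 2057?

November 4, 2063

+365 (one year) → Dec 27, 2058 (1773 left).
+365 (one year) → Dec 27, 2059 (1408 left).
+366 (one year; includes Feb 29, 2060) → Dec 27, 2060 (1042 left).
+365 (one year) → Dec 27, 2061 (677 left).
+365 (one year) → Dec 27, 2062 (312 left).
Dec has 31 days: +5 → Jan 1, 2063 (307 left).
Jan has 31 days: +31 → Feb 1, 2063 (276 left).
Feb has 28 days: +28 → Mar 1, 2063 (248 left).
Mar has 31 days: +31 → Apr 1, 2063 (217 left).
Apr has 30 days: +30 → May 1, 2063 (187 left).
May has 31 days: +31 → Jun 1, 2063 (156 left).
Jun has 30 days: +30 → Jul 1, 2063 (126 left).
Jul has 31 days: +31 → Aug 1, 2063 (95 left).
Aug has 31 days: +31 → Sep 1, 2063 (64 left).
Sep has 30 days: +30 → Oct 1, 2063 (34 left).
Oct has 31 days: +31 → Nov 1, 2063 (3 left).
+3 → Nov 4, 2063.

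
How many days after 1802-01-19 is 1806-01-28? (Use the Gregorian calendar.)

1470

Jan 19, 1802 → Jan 19, 1803: 365 days.
Jan 19, 1803 → Jan 19, 1804: 365 days.
Jan 19, 1804 → Jan 19, 1805: 366 days (Feb 29, 1804 is in that span).
Jan 19, 1805 → Feb 19, 1805: 31 days (January has 31).
Feb 19, 1805 → Mar 19, 1805: 28 days (February has 28).
Mar 19, 1805 → Apr 19, 1805: 31 days (March has 31).
Apr 19, 1805 → May 19, 1805: 30 days (April has 30).
May 19, 1805 → Jun 19, 1805: 31 days (May has 31).
Jun 19, 1805 → Jul 19, 1805: 30 days (June has 30).
Jul 19, 1805 → Aug 19, 1805: 31 days (July has 31).
Aug 19, 1805 → Sep 19, 1805: 31 days (August has 31).
Sep 19, 1805 → Oct 19, 1805: 30 days (September has 30).
Oct 19, 1805 → Nov 19, 1805: 31 days (October has 31).
Nov 19, 1805 → Dec 19, 1805: 30 days (November has 30).
Dec 19, 1805 → Jan 19, 1806: 31 days (December has 31).
Jan 19, 1806 → Jan 28, 1806: 9 days.
Total: 1470 days.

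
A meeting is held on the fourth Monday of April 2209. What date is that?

April 1, 2209 is a Saturday.
The first Monday is therefore April 3 (2 days later).
The fourth Monday is 3 + 3×7 = April 24.

April 24, 2209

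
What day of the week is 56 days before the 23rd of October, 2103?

Tuesday

First find the weekday of Oct 23, 2103. Doomsday rule: the anchor day for the 2100s is Sunday. For year 03: 3÷12 = 0 r 3, and 3÷4 = 0, so 0+3+0 = 3.
Sunday + 3 ≡ Wednesday — that's 2103's doomsday.
In October the doomsday date is Oct 10.
Oct 23 is 13 days after Oct 10; 13 mod 7 = 6, so Wednesday + 6 = Tuesday.
56 mod 7 = 0, so 56 days before a Tuesday is Tuesday − 0 = Tuesday.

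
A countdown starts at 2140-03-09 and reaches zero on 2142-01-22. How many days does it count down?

Mar 9, 2140 → Mar 9, 2141: 365 days.
Mar 9, 2141 → Apr 9, 2141: 31 days (March has 31).
Apr 9, 2141 → May 9, 2141: 30 days (April has 30).
May 9, 2141 → Jun 9, 2141: 31 days (May has 31).
Jun 9, 2141 → Jul 9, 2141: 30 days (June has 30).
Jul 9, 2141 → Aug 9, 2141: 31 days (July has 31).
Aug 9, 2141 → Sep 9, 2141: 31 days (August has 31).
Sep 9, 2141 → Oct 9, 2141: 30 days (September has 30).
Oct 9, 2141 → Nov 9, 2141: 31 days (October has 31).
Nov 9, 2141 → Dec 9, 2141: 30 days (November has 30).
Dec 9, 2141 → Jan 9, 2142: 31 days (December has 31).
Jan 9, 2142 → Jan 22, 2142: 13 days.
Total: 684 days.

684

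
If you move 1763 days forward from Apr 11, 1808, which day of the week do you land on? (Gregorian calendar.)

Sunday

First find the weekday of Apr 11, 1808. Doomsday rule: the anchor day for the 1800s is Friday. For year 08: 8÷12 = 0 r 8, and 8÷4 = 2, so 0+8+2 = 10.
Friday + 10 ≡ Monday — that's 1808's doomsday.
In April the doomsday date is Apr 4.
Apr 11 is 7 days after Apr 4; 7 mod 7 = 0, so Monday + 0 = Monday.
1763 mod 7 = 6, so 1763 days after a Monday is Monday + 6 = Sunday.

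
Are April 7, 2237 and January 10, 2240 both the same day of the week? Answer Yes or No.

From Apr 7, 2237 to Jan 10, 2240 is 1008 days.
1008 mod 7 = 0, so they are the same weekday.
(Apr 7, 2237 is a Friday; Jan 10, 2240 is a Friday.)

Yes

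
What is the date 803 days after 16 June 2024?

+365 (one year) → Jun 16, 2025 (438 left).
+365 (one year) → Jun 16, 2026 (73 left).
Jun has 30 days: +15 → Jul 1, 2026 (58 left).
Jul has 31 days: +31 → Aug 1, 2026 (27 left).
+27 → Aug 28, 2026.

August 28, 2026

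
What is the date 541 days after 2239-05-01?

+366 (one year; includes Feb 29, 2240) → May 1, 2240 (175 left).
May has 31 days: +31 → Jun 1, 2240 (144 left).
Jun has 30 days: +30 → Jul 1, 2240 (114 left).
Jul has 31 days: +31 → Aug 1, 2240 (83 left).
Aug has 31 days: +31 → Sep 1, 2240 (52 left).
Sep has 30 days: +30 → Oct 1, 2240 (22 left).
+22 → Oct 23, 2240.

October 23, 2240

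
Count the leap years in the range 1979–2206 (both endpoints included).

55

Multiples of 4 in [1979,2206]: 57.
Of those, multiples of 100: 3 (not leap unless ÷400).
Multiples of 400: 1.
Leap years = 57 − 3 + 1 = 55.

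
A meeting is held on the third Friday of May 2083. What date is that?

May 21, 2083

May 1, 2083 is a Saturday.
The first Friday is therefore May 7 (6 days later).
The third Friday is 7 + 2×7 = May 21.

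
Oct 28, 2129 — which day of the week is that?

Friday

Doomsday rule: the anchor day for the 2100s is Sunday. For year 29: 29÷12 = 2 r 5, and 5÷4 = 1, so 2+5+1 = 8.
Sunday + 8 ≡ Monday — that's 2129's doomsday.
In October the doomsday date is Oct 10.
Oct 28 is 18 days after Oct 10; 18 mod 7 = 4, so Monday + 4 = Friday.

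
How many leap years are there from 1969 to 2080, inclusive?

Multiples of 4 in [1969,2080]: 28.
Of those, multiples of 100: 1 (not leap unless ÷400).
Multiples of 400: 1.
Leap years = 28 − 1 + 1 = 28.

28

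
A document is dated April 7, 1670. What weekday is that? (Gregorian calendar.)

Doomsday rule: the anchor day for the 1600s is Tuesday. For year 70: 70÷12 = 5 r 10, and 10÷4 = 2, so 5+10+2 = 17.
Tuesday + 17 ≡ Friday — that's 1670's doomsday.
In April the doomsday date is Apr 4.
Apr 7 is 3 days after Apr 4; 3 mod 7 = 3, so Friday + 3 = Monday.

Monday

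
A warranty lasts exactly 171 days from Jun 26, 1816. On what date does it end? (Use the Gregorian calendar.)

December 14, 1816

Jun has 30 days: +5 → Jul 1, 1816 (166 left).
Jul has 31 days: +31 → Aug 1, 1816 (135 left).
Aug has 31 days: +31 → Sep 1, 1816 (104 left).
Sep has 30 days: +30 → Oct 1, 1816 (74 left).
Oct has 31 days: +31 → Nov 1, 1816 (43 left).
Nov has 30 days: +30 → Dec 1, 1816 (13 left).
+13 → Dec 14, 1816.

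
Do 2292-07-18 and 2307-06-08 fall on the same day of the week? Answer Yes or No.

From Jul 18, 2292 to Jun 8, 2307 is 5437 days.
5437 mod 7 = 5, so they are different weekdays.
(Jul 18, 2292 is a Monday; Jun 8, 2307 is a Saturday.)

No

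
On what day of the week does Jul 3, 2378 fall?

Monday

Doomsday rule: the anchor day for the 2300s is Wednesday. For year 78: 78÷12 = 6 r 6, and 6÷4 = 1, so 6+6+1 = 13.
Wednesday + 13 ≡ Tuesday — that's 2378's doomsday.
In July the doomsday date is Jul 11.
Jul 3 is 8 days before Jul 11; 8 mod 7 = 1, so Tuesday − 1 = Monday.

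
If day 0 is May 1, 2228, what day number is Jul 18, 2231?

1173

May 1, 2228 → May 1, 2229: 365 days.
May 1, 2229 → May 1, 2230: 365 days.
May 1, 2230 → May 1, 2231: 365 days.
May 1, 2231 → Jun 1, 2231: 31 days (May has 31).
Jun 1, 2231 → Jul 1, 2231: 30 days (June has 30).
Jul 1, 2231 → Jul 18, 2231: 17 days.
Total: 1173 days.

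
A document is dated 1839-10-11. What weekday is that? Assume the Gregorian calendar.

Doomsday rule: the anchor day for the 1800s is Friday. For year 39: 39÷12 = 3 r 3, and 3÷4 = 0, so 3+3+0 = 6.
Friday + 6 ≡ Thursday — that's 1839's doomsday.
In October the doomsday date is Oct 10.
Oct 11 is 1 day after Oct 10; 1 mod 7 = 1, so Thursday + 1 = Friday.

Friday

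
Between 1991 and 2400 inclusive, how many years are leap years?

Multiples of 4 in [1991,2400]: 103.
Of those, multiples of 100: 5 (not leap unless ÷400).
Multiples of 400: 2.
Leap years = 103 − 5 + 2 = 100.

100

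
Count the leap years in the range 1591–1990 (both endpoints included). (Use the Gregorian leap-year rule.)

Multiples of 4 in [1591,1990]: 100.
Of those, multiples of 100: 4 (not leap unless ÷400).
Multiples of 400: 1.
Leap years = 100 − 4 + 1 = 97.

97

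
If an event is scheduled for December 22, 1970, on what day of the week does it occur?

Tuesday

January 1, 1970 is a Thursday.
Jan 1, 1970 → Feb 1, 1970: 31 days (January has 31).
Feb 1, 1970 → Mar 1, 1970: 28 days (February has 28).
Mar 1, 1970 → Apr 1, 1970: 31 days (March has 31).
Apr 1, 1970 → May 1, 1970: 30 days (April has 30).
May 1, 1970 → Jun 1, 1970: 31 days (May has 31).
Jun 1, 1970 → Jul 1, 1970: 30 days (June has 30).
Jul 1, 1970 → Aug 1, 1970: 31 days (July has 31).
Aug 1, 1970 → Sep 1, 1970: 31 days (August has 31).
Sep 1, 1970 → Oct 1, 1970: 30 days (September has 30).
Oct 1, 1970 → Nov 1, 1970: 31 days (October has 31).
Nov 1, 1970 → Dec 1, 1970: 30 days (November has 30).
Dec 1, 1970 → Dec 22, 1970: 21 days.
Total: 355 days.
355 mod 7 = 5, so Thursday + 5 = Tuesday.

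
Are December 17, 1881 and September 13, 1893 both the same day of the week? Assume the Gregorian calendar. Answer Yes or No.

From Dec 17, 1881 to Sep 13, 1893 is 4288 days.
4288 mod 7 = 4, so they are different weekdays.
(Dec 17, 1881 is a Saturday; Sep 13, 1893 is a Wednesday.)

No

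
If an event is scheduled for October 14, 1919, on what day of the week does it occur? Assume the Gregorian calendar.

Tuesday

January 1, 1919 is a Wednesday.
Jan 1, 1919 → Feb 1, 1919: 31 days (January has 31).
Feb 1, 1919 → Mar 1, 1919: 28 days (February has 28).
Mar 1, 1919 → Apr 1, 1919: 31 days (March has 31).
Apr 1, 1919 → May 1, 1919: 30 days (April has 30).
May 1, 1919 → Jun 1, 1919: 31 days (May has 31).
Jun 1, 1919 → Jul 1, 1919: 30 days (June has 30).
Jul 1, 1919 → Aug 1, 1919: 31 days (July has 31).
Aug 1, 1919 → Sep 1, 1919: 31 days (August has 31).
Sep 1, 1919 → Oct 1, 1919: 30 days (September has 30).
Oct 1, 1919 → Oct 14, 1919: 13 days.
Total: 286 days.
286 mod 7 = 6, so Wednesday + 6 = Tuesday.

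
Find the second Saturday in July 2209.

July 8, 2209

July 1, 2209 is a Saturday.
The first Saturday is therefore July 1 (same day).
The second Saturday is 1 + 1×7 = July 8.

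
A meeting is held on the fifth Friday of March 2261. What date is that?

March 1, 2261 is a Friday.
The first Friday is therefore March 1 (same day).
The fifth Friday is 1 + 4×7 = March 29.

March 29, 2261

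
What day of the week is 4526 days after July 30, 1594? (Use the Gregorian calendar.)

Jul 30, 1594 is a Saturday.
4526 mod 7 = 4, so 4526 days after a Saturday is Saturday + 4 = Wednesday.

Wednesday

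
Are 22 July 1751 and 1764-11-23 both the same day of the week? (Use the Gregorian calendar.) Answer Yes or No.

No

From Jul 22, 1751 to Nov 23, 1764 is 4873 days.
4873 mod 7 = 1, so they are different weekdays.
(Jul 22, 1751 is a Thursday; Nov 23, 1764 is a Friday.)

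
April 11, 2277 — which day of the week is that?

Doomsday rule: the anchor day for the 2200s is Friday. For year 77: 77÷12 = 6 r 5, and 5÷4 = 1, so 6+5+1 = 12.
Friday + 12 ≡ Wednesday — that's 2277's doomsday.
In April the doomsday date is Apr 4.
Apr 11 is 7 days after Apr 4; 7 mod 7 = 0, so Wednesday + 0 = Wednesday.

Wednesday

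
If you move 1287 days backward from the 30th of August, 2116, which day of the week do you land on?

Aug 30, 2116 is a Sunday.
1287 mod 7 = 6, so 1287 days before a Sunday is Sunday − 6 = Monday.

Monday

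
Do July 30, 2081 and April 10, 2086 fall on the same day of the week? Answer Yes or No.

From Jul 30, 2081 to Apr 10, 2086 is 1715 days.
1715 mod 7 = 0, so they are the same weekday.
(Jul 30, 2081 is a Wednesday; Apr 10, 2086 is a Wednesday.)

Yes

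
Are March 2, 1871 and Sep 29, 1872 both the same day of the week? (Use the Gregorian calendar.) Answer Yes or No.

No

From Mar 2, 1871 to Sep 29, 1872 is 577 days.
577 mod 7 = 3, so they are different weekdays.
(Mar 2, 1871 is a Thursday; Sep 29, 1872 is a Sunday.)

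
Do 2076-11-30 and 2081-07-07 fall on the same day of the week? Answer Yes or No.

From Nov 30, 2076 to Jul 7, 2081 is 1680 days.
1680 mod 7 = 0, so they are the same weekday.
(Nov 30, 2076 is a Monday; Jul 7, 2081 is a Monday.)

Yes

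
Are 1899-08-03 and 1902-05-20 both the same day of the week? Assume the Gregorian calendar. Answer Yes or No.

From Aug 3, 1899 to May 20, 1902 is 1020 days.
1020 mod 7 = 5, so they are different weekdays.
(Aug 3, 1899 is a Thursday; May 20, 1902 is a Tuesday.)

No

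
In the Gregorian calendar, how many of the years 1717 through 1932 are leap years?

Multiples of 4 in [1717,1932]: 54.
Of those, multiples of 100: 2 (not leap unless ÷400).
Multiples of 400: 0.
Leap years = 54 − 2 + 0 = 52.

52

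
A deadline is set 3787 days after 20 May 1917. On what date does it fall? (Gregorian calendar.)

+365 (one year) → May 20, 1918 (3422 left).
+365 (one year) → May 20, 1919 (3057 left).
+366 (one year; includes Feb 29, 1920) → May 20, 1920 (2691 left).
+365 (one year) → May 20, 1921 (2326 left).
+365 (one year) → May 20, 1922 (1961 left).
+365 (one year) → May 20, 1923 (1596 left).
+366 (one year; includes Feb 29, 1924) → May 20, 1924 (1230 left).
+365 (one year) → May 20, 1925 (865 left).
+365 (one year) → May 20, 1926 (500 left).
+365 (one year) → May 20, 1927 (135 left).
May has 31 days: +12 → Jun 1, 1927 (123 left).
Jun has 30 days: +30 → Jul 1, 1927 (93 left).
Jul has 31 days: +31 → Aug 1, 1927 (62 left).
Aug has 31 days: +31 → Sep 1, 1927 (31 left).
Sep has 30 days: +30 → Oct 1, 1927 (1 left).
+1 → Oct 2, 1927.

October 2, 1927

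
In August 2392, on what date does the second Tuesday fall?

August 1, 2392 is a Saturday.
The first Tuesday is therefore August 4 (3 days later).
The second Tuesday is 4 + 1×7 = August 11.

August 11, 2392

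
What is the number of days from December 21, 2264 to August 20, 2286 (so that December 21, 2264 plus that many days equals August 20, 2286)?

7912

Dec 21, 2264 → Dec 21, 2265: 365 days.
Dec 21, 2265 → Dec 21, 2266: 365 days.
Dec 21, 2266 → Dec 21, 2267: 365 days.
Dec 21, 2267 → Dec 21, 2268: 366 days (Feb 29, 2268 is in that span).
Dec 21, 2268 → Dec 21, 2269: 365 days.
Dec 21, 2269 → Dec 21, 2270: 365 days.
Dec 21, 2270 → Dec 21, 2271: 365 days.
Dec 21, 2271 → Dec 21, 2272: 366 days (Feb 29, 2272 is in that span).
Dec 21, 2272 → Dec 21, 2273: 365 days.
Dec 21, 2273 → Dec 21, 2274: 365 days.
Dec 21, 2274 → Dec 21, 2275: 365 days.
Dec 21, 2275 → Dec 21, 2276: 366 days (Feb 29, 2276 is in that span).
Dec 21, 2276 → Dec 21, 2277: 365 days.
Dec 21, 2277 → Dec 21, 2278: 365 days.
Dec 21, 2278 → Dec 21, 2279: 365 days.
Dec 21, 2279 → Dec 21, 2280: 366 days (Feb 29, 2280 is in that span).
Dec 21, 2280 → Dec 21, 2281: 365 days.
Dec 21, 2281 → Dec 21, 2282: 365 days.
Dec 21, 2282 → Dec 21, 2283: 365 days.
Dec 21, 2283 → Dec 21, 2284: 366 days (Feb 29, 2284 is in that span).
Dec 21, 2284 → Dec 21, 2285: 365 days.
Dec 21, 2285 → Jan 21, 2286: 31 days (December has 31).
Jan 21, 2286 → Feb 21, 2286: 31 days (January has 31).
Feb 21, 2286 → Mar 21, 2286: 28 days (February has 28).
Mar 21, 2286 → Apr 21, 2286: 31 days (March has 31).
Apr 21, 2286 → May 21, 2286: 30 days (April has 30).
May 21, 2286 → Jun 21, 2286: 31 days (May has 31).
Jun 21, 2286 → Jul 21, 2286: 30 days (June has 30).
Jul 21, 2286 → Aug 20, 2286: 30 days.
Total: 7912 days.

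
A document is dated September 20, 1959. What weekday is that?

Sunday

January 1, 1959 is a Thursday.
Jan 1, 1959 → Feb 1, 1959: 31 days (January has 31).
Feb 1, 1959 → Mar 1, 1959: 28 days (February has 28).
Mar 1, 1959 → Apr 1, 1959: 31 days (March has 31).
Apr 1, 1959 → May 1, 1959: 30 days (April has 30).
May 1, 1959 → Jun 1, 1959: 31 days (May has 31).
Jun 1, 1959 → Jul 1, 1959: 30 days (June has 30).
Jul 1, 1959 → Aug 1, 1959: 31 days (July has 31).
Aug 1, 1959 → Sep 1, 1959: 31 days (August has 31).
Sep 1, 1959 → Sep 20, 1959: 19 days.
Total: 262 days.
262 mod 7 = 3, so Thursday + 3 = Sunday.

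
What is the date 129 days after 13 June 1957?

October 20, 1957

Jun has 30 days: +18 → Jul 1, 1957 (111 left).
Jul has 31 days: +31 → Aug 1, 1957 (80 left).
Aug has 31 days: +31 → Sep 1, 1957 (49 left).
Sep has 30 days: +30 → Oct 1, 1957 (19 left).
+19 → Oct 20, 1957.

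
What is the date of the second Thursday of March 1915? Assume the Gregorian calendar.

March 11, 1915

March 1, 1915 is a Monday.
The first Thursday is therefore March 4 (3 days later).
The second Thursday is 4 + 1×7 = March 11.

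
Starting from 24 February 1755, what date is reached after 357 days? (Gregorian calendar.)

February 16, 1756

Feb has 28 days: +5 → Mar 1, 1755 (352 left).
Mar has 31 days: +31 → Apr 1, 1755 (321 left).
Apr has 30 days: +30 → May 1, 1755 (291 left).
May has 31 days: +31 → Jun 1, 1755 (260 left).
Jun has 30 days: +30 → Jul 1, 1755 (230 left).
Jul has 31 days: +31 → Aug 1, 1755 (199 left).
Aug has 31 days: +31 → Sep 1, 1755 (168 left).
Sep has 30 days: +30 → Oct 1, 1755 (138 left).
Oct has 31 days: +31 → Nov 1, 1755 (107 left).
Nov has 30 days: +30 → Dec 1, 1755 (77 left).
Dec has 31 days: +31 → Jan 1, 1756 (46 left).
Jan has 31 days: +31 → Feb 1, 1756 (15 left).
+15 → Feb 16, 1756.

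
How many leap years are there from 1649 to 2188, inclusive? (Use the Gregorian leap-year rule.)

Multiples of 4 in [1649,2188]: 135.
Of those, multiples of 100: 5 (not leap unless ÷400).
Multiples of 400: 1.
Leap years = 135 − 5 + 1 = 131.

131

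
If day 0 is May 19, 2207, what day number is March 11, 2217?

May 19, 2207 → May 19, 2208: 366 days (Feb 29, 2208 is in that span).
May 19, 2208 → May 19, 2209: 365 days.
May 19, 2209 → May 19, 2210: 365 days.
May 19, 2210 → May 19, 2211: 365 days.
May 19, 2211 → May 19, 2212: 366 days (Feb 29, 2212 is in that span).
May 19, 2212 → May 19, 2213: 365 days.
May 19, 2213 → May 19, 2214: 365 days.
May 19, 2214 → May 19, 2215: 365 days.
May 19, 2215 → May 19, 2216: 366 days (Feb 29, 2216 is in that span).
May 19, 2216 → Jun 19, 2216: 31 days (May has 31).
Jun 19, 2216 → Jul 19, 2216: 30 days (June has 30).
Jul 19, 2216 → Aug 19, 2216: 31 days (July has 31).
Aug 19, 2216 → Sep 19, 2216: 31 days (August has 31).
Sep 19, 2216 → Oct 19, 2216: 30 days (September has 30).
Oct 19, 2216 → Nov 19, 2216: 31 days (October has 31).
Nov 19, 2216 → Dec 19, 2216: 30 days (November has 30).
Dec 19, 2216 → Jan 19, 2217: 31 days (December has 31).
Jan 19, 2217 → Feb 19, 2217: 31 days (January has 31).
Feb 19, 2217 → Mar 11, 2217: 20 days.
Total: 3584 days.

3584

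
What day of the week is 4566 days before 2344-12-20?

Monday

First find the weekday of Dec 20, 2344. Doomsday rule: the anchor day for the 2300s is Wednesday. For year 44: 44÷12 = 3 r 8, and 8÷4 = 2, so 3+8+2 = 13.
Wednesday + 13 ≡ Tuesday — that's 2344's doomsday.
In December the doomsday date is Dec 12.
Dec 20 is 8 days after Dec 12; 8 mod 7 = 1, so Tuesday + 1 = Wednesday.
4566 mod 7 = 2, so 4566 days before a Wednesday is Wednesday − 2 = Monday.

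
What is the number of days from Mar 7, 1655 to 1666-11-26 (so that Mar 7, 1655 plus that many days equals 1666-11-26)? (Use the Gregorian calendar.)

4282

Mar 7, 1655 → Mar 7, 1656: 366 days (Feb 29, 1656 is in that span).
Mar 7, 1656 → Mar 7, 1657: 365 days.
Mar 7, 1657 → Mar 7, 1658: 365 days.
Mar 7, 1658 → Mar 7, 1659: 365 days.
Mar 7, 1659 → Mar 7, 1660: 366 days (Feb 29, 1660 is in that span).
Mar 7, 1660 → Mar 7, 1661: 365 days.
Mar 7, 1661 → Mar 7, 1662: 365 days.
Mar 7, 1662 → Mar 7, 1663: 365 days.
Mar 7, 1663 → Mar 7, 1664: 366 days (Feb 29, 1664 is in that span).
Mar 7, 1664 → Mar 7, 1665: 365 days.
Mar 7, 1665 → Mar 7, 1666: 365 days.
Mar 7, 1666 → Apr 7, 1666: 31 days (March has 31).
Apr 7, 1666 → May 7, 1666: 30 days (April has 30).
May 7, 1666 → Jun 7, 1666: 31 days (May has 31).
Jun 7, 1666 → Jul 7, 1666: 30 days (June has 30).
Jul 7, 1666 → Aug 7, 1666: 31 days (July has 31).
Aug 7, 1666 → Sep 7, 1666: 31 days (August has 31).
Sep 7, 1666 → Oct 7, 1666: 30 days (September has 30).
Oct 7, 1666 → Nov 7, 1666: 31 days (October has 31).
Nov 7, 1666 → Nov 26, 1666: 19 days.
Total: 4282 days.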